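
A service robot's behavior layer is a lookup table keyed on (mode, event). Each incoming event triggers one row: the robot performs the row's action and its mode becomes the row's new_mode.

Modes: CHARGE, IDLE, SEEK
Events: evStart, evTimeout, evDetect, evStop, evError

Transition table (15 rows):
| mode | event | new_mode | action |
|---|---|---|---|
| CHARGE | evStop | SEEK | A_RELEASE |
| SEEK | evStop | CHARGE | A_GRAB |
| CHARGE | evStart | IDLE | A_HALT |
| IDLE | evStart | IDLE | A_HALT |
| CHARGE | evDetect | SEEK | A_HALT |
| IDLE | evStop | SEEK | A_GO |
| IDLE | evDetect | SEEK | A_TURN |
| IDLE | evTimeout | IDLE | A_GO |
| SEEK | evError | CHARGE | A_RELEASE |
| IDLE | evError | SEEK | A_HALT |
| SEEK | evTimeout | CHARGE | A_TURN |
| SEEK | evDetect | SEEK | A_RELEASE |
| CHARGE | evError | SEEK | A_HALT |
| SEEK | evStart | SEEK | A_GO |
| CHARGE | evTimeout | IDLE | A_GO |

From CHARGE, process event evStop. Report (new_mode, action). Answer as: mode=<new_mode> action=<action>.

current mode = CHARGE; filter table to that mode:
  (CHARGE, evStop) → (SEEK, A_RELEASE)  ← event matches
  (CHARGE, evStart) → (IDLE, A_HALT)
  (CHARGE, evDetect) → (SEEK, A_HALT)
  (CHARGE, evError) → (SEEK, A_HALT)
  (CHARGE, evTimeout) → (IDLE, A_GO)
event = evStop selects (SEEK, A_RELEASE)

mode=SEEK action=A_RELEASE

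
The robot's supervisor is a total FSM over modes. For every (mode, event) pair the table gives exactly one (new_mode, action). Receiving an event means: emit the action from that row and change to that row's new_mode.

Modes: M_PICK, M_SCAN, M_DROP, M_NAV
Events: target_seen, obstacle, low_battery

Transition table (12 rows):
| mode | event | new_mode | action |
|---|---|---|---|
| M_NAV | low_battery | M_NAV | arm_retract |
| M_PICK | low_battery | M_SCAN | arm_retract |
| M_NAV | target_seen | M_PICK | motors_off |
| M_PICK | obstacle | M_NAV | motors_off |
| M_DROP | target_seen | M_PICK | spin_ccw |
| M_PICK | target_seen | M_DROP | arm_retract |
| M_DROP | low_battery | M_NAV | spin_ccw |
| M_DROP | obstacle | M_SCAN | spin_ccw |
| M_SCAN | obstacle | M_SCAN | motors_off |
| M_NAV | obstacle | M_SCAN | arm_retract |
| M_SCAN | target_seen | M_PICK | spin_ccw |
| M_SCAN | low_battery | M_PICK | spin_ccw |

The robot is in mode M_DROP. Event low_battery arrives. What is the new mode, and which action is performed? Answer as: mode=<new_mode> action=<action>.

mode=M_NAV action=spin_ccw

current mode = M_DROP; filter table to that mode:
  (M_DROP, target_seen) → (M_PICK, spin_ccw)
  (M_DROP, low_battery) → (M_NAV, spin_ccw)  ← event matches
  (M_DROP, obstacle) → (M_SCAN, spin_ccw)
event = low_battery selects (M_NAV, spin_ccw)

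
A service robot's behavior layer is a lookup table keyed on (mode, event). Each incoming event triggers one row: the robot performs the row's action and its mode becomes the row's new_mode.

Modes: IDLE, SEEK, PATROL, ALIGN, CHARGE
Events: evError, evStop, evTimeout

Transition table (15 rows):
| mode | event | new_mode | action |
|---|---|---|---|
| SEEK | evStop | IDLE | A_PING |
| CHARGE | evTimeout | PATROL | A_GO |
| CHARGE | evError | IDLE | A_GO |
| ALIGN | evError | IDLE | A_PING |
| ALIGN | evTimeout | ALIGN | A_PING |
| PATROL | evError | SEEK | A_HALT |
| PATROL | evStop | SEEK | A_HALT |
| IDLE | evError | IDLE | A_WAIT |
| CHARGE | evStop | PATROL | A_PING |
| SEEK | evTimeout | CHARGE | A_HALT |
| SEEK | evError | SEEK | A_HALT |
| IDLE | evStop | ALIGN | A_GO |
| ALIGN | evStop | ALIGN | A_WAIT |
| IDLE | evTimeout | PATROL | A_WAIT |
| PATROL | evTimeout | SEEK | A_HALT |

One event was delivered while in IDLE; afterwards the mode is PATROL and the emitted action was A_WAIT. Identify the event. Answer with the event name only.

try evError: (IDLE, evError) → (IDLE, A_WAIT)
try evStop: (IDLE, evStop) → (ALIGN, A_GO)
try evTimeout: (IDLE, evTimeout) → (PATROL, A_WAIT)  ← matches

evTimeout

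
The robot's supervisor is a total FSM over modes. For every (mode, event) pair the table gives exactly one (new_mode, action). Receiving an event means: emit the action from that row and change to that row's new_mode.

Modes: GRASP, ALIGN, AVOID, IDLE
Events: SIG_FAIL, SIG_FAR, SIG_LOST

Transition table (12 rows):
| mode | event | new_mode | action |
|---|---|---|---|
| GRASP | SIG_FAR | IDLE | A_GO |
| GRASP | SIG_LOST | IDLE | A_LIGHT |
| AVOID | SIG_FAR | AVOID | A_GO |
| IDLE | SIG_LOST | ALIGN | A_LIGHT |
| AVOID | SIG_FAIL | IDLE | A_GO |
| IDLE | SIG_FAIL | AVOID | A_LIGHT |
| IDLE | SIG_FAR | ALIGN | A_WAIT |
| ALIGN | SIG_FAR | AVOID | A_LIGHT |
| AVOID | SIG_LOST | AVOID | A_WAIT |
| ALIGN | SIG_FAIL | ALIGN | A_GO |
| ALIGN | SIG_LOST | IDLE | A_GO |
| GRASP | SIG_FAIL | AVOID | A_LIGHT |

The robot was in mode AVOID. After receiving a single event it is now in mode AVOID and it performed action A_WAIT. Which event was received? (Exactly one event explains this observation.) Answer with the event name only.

try SIG_FAIL: (AVOID, SIG_FAIL) → (IDLE, A_GO)
try SIG_FAR: (AVOID, SIG_FAR) → (AVOID, A_GO)
try SIG_LOST: (AVOID, SIG_LOST) → (AVOID, A_WAIT)  ← matches

SIG_LOST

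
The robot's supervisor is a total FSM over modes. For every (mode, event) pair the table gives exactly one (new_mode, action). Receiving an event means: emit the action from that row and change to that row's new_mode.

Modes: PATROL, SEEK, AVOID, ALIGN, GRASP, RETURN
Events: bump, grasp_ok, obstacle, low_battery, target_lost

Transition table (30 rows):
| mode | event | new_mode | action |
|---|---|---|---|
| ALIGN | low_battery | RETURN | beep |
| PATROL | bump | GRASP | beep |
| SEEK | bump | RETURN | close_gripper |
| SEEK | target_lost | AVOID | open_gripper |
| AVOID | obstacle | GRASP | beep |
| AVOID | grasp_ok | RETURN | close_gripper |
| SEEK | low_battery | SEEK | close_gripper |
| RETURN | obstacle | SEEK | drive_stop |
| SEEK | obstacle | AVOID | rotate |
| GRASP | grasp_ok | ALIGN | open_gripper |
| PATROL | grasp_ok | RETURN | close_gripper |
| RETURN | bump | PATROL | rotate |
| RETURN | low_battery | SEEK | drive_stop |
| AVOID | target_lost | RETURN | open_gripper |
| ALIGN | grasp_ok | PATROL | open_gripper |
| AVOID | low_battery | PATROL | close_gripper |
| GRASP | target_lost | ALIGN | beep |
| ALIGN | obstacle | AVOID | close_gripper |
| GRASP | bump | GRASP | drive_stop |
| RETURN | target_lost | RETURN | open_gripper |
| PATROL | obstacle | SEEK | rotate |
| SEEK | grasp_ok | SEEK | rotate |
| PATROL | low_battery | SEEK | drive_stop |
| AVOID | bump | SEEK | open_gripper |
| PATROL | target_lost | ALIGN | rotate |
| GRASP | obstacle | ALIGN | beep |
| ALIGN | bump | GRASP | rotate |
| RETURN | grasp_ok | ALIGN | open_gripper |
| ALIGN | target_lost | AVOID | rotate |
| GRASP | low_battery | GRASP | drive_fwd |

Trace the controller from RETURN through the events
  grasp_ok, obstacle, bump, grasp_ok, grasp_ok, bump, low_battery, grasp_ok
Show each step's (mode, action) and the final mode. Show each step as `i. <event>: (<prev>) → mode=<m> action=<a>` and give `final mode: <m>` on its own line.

1. grasp_ok: (RETURN) → mode=ALIGN action=open_gripper
2. obstacle: (ALIGN) → mode=AVOID action=close_gripper
3. bump: (AVOID) → mode=SEEK action=open_gripper
4. grasp_ok: (SEEK) → mode=SEEK action=rotate
5. grasp_ok: (SEEK) → mode=SEEK action=rotate
6. bump: (SEEK) → mode=RETURN action=close_gripper
7. low_battery: (RETURN) → mode=SEEK action=drive_stop
8. grasp_ok: (SEEK) → mode=SEEK action=rotate

final mode: SEEK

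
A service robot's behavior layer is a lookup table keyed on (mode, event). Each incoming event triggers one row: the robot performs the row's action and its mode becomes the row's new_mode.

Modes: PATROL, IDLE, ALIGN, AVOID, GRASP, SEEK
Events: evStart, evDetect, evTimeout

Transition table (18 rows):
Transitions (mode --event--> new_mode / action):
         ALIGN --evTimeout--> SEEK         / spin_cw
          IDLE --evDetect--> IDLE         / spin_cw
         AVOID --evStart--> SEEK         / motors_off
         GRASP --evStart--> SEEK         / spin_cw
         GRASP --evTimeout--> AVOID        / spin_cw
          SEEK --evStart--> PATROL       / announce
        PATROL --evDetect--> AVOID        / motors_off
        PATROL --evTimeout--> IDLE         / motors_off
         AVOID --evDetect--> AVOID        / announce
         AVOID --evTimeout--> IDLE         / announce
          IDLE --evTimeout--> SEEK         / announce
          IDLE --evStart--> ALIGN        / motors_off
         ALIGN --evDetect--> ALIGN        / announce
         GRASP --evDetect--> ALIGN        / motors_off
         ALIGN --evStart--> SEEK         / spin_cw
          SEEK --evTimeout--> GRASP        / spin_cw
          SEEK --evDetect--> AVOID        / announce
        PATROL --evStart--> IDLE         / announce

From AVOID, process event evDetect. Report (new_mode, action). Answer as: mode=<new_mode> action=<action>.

current mode = AVOID; filter table to that mode:
  (AVOID, evStart) → (SEEK, motors_off)
  (AVOID, evDetect) → (AVOID, announce)  ← event matches
  (AVOID, evTimeout) → (IDLE, announce)
event = evDetect selects (AVOID, announce)

mode=AVOID action=announce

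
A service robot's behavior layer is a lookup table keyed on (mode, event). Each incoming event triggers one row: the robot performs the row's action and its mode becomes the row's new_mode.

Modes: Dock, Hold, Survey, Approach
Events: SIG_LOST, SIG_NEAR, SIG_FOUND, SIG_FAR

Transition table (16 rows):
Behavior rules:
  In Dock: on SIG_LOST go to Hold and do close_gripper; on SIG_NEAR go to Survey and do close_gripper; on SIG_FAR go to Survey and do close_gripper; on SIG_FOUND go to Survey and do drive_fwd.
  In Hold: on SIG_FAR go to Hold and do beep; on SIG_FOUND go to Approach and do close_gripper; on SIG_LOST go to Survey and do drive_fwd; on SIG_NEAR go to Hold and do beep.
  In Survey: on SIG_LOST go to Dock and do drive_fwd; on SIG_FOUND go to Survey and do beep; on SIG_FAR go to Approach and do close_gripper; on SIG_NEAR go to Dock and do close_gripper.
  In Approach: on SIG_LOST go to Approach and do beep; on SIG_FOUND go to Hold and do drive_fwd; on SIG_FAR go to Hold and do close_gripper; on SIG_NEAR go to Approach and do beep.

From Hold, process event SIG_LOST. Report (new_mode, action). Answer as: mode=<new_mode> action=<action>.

current mode = Hold; filter table to that mode:
  (Hold, SIG_FAR) → (Hold, beep)
  (Hold, SIG_FOUND) → (Approach, close_gripper)
  (Hold, SIG_LOST) → (Survey, drive_fwd)  ← event matches
  (Hold, SIG_NEAR) → (Hold, beep)
event = SIG_LOST selects (Survey, drive_fwd)

mode=Survey action=drive_fwd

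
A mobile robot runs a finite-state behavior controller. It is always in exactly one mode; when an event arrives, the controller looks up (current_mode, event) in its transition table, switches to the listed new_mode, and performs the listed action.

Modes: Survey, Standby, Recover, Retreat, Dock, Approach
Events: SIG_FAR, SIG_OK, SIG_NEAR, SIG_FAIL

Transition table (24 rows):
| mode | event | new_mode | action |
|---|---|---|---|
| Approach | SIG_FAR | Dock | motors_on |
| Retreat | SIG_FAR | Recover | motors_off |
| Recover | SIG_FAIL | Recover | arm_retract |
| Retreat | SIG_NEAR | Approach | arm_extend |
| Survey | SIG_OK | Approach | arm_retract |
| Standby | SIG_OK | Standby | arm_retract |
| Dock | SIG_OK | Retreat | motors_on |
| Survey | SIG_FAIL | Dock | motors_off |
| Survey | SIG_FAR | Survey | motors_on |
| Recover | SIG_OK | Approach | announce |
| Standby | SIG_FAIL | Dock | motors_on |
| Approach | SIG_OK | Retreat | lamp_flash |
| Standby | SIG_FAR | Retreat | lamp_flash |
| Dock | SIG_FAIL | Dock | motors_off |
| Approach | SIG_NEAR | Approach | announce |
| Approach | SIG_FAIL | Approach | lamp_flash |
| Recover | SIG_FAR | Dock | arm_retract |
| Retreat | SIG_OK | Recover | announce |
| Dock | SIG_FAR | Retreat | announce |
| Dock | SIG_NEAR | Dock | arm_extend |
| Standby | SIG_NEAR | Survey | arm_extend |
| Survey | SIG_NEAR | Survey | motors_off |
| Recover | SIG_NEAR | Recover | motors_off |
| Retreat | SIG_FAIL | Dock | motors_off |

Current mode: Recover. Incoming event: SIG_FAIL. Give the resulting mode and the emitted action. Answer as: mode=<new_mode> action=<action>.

current mode = Recover; filter table to that mode:
  (Recover, SIG_FAIL) → (Recover, arm_retract)  ← event matches
  (Recover, SIG_OK) → (Approach, announce)
  (Recover, SIG_FAR) → (Dock, arm_retract)
  (Recover, SIG_NEAR) → (Recover, motors_off)
event = SIG_FAIL selects (Recover, arm_retract)

mode=Recover action=arm_retract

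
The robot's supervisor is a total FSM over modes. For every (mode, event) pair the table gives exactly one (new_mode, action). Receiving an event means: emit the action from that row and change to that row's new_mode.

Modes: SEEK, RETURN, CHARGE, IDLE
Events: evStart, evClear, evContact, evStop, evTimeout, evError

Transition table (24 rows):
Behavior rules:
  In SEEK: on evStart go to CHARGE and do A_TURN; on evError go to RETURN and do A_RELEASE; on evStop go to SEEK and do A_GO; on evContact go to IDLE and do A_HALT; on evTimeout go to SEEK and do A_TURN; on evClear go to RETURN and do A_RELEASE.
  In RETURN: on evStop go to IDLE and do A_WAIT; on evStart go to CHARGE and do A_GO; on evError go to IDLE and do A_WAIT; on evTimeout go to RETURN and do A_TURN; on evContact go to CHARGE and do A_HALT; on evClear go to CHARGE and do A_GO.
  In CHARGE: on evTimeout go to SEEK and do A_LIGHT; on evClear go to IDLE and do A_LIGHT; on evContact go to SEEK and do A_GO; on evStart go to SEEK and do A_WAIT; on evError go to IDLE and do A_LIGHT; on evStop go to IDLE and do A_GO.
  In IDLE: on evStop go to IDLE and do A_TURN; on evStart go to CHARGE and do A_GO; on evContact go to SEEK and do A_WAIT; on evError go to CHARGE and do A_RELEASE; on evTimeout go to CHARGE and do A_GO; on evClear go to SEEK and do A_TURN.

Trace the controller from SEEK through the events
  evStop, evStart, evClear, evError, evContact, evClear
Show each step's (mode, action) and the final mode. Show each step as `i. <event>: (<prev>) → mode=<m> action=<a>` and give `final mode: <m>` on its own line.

1. evStop: (SEEK) → mode=SEEK action=A_GO
2. evStart: (SEEK) → mode=CHARGE action=A_TURN
3. evClear: (CHARGE) → mode=IDLE action=A_LIGHT
4. evError: (IDLE) → mode=CHARGE action=A_RELEASE
5. evContact: (CHARGE) → mode=SEEK action=A_GO
6. evClear: (SEEK) → mode=RETURN action=A_RELEASE

final mode: RETURN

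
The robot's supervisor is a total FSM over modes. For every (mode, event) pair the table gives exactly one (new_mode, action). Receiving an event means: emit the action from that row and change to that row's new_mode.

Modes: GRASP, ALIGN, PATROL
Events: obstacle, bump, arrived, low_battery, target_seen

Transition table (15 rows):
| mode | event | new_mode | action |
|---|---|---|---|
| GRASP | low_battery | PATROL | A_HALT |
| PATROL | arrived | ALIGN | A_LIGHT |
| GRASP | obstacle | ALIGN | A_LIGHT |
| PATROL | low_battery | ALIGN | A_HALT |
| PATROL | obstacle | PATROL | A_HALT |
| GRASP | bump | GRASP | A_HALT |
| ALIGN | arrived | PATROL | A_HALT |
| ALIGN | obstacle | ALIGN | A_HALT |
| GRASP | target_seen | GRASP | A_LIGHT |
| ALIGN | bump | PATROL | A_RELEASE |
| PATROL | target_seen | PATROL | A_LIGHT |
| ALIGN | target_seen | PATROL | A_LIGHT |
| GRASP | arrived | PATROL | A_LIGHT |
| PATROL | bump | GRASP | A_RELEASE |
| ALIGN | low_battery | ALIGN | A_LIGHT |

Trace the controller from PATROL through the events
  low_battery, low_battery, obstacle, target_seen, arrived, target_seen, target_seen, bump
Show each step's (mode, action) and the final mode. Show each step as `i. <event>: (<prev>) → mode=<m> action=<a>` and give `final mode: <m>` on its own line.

1. low_battery: (PATROL) → mode=ALIGN action=A_HALT
2. low_battery: (ALIGN) → mode=ALIGN action=A_LIGHT
3. obstacle: (ALIGN) → mode=ALIGN action=A_HALT
4. target_seen: (ALIGN) → mode=PATROL action=A_LIGHT
5. arrived: (PATROL) → mode=ALIGN action=A_LIGHT
6. target_seen: (ALIGN) → mode=PATROL action=A_LIGHT
7. target_seen: (PATROL) → mode=PATROL action=A_LIGHT
8. bump: (PATROL) → mode=GRASP action=A_RELEASE

final mode: GRASP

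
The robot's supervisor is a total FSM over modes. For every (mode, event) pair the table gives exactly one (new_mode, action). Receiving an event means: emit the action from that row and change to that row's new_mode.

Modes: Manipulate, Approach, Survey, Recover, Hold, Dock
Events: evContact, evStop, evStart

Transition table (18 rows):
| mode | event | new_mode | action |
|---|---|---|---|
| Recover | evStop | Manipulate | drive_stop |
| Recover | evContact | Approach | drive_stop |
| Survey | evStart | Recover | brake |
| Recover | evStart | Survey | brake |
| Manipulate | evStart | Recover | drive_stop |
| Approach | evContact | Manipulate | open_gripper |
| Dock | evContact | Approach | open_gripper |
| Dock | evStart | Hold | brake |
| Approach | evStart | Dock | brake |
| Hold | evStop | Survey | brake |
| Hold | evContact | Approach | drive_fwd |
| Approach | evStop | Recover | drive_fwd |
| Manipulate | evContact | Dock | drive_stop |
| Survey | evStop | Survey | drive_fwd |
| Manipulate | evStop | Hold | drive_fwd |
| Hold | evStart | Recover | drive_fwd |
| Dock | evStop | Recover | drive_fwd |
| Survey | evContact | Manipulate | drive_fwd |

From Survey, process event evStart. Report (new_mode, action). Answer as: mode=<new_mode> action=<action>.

mode=Recover action=brake

current mode = Survey; filter table to that mode:
  (Survey, evStart) → (Recover, brake)  ← event matches
  (Survey, evStop) → (Survey, drive_fwd)
  (Survey, evContact) → (Manipulate, drive_fwd)
event = evStart selects (Recover, brake)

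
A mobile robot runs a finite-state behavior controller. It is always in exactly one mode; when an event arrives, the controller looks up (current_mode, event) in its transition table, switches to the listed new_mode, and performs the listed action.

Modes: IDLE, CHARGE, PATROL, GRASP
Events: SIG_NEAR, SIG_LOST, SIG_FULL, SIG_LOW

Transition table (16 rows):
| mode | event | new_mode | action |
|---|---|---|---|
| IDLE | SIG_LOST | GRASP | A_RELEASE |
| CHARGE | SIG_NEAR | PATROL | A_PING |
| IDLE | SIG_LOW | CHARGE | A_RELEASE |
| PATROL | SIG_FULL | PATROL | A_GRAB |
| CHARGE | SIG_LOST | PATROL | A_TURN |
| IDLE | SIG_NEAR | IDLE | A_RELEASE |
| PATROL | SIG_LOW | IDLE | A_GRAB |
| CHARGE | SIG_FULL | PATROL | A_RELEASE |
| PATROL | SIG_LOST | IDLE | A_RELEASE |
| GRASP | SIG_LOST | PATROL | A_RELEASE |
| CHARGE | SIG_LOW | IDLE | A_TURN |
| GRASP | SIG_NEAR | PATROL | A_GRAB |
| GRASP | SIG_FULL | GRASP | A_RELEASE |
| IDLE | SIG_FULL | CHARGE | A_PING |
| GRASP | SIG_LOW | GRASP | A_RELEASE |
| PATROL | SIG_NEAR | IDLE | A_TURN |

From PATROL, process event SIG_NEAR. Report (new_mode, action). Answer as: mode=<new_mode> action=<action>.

mode=IDLE action=A_TURN

current mode = PATROL; filter table to that mode:
  (PATROL, SIG_FULL) → (PATROL, A_GRAB)
  (PATROL, SIG_LOW) → (IDLE, A_GRAB)
  (PATROL, SIG_LOST) → (IDLE, A_RELEASE)
  (PATROL, SIG_NEAR) → (IDLE, A_TURN)  ← event matches
event = SIG_NEAR selects (IDLE, A_TURN)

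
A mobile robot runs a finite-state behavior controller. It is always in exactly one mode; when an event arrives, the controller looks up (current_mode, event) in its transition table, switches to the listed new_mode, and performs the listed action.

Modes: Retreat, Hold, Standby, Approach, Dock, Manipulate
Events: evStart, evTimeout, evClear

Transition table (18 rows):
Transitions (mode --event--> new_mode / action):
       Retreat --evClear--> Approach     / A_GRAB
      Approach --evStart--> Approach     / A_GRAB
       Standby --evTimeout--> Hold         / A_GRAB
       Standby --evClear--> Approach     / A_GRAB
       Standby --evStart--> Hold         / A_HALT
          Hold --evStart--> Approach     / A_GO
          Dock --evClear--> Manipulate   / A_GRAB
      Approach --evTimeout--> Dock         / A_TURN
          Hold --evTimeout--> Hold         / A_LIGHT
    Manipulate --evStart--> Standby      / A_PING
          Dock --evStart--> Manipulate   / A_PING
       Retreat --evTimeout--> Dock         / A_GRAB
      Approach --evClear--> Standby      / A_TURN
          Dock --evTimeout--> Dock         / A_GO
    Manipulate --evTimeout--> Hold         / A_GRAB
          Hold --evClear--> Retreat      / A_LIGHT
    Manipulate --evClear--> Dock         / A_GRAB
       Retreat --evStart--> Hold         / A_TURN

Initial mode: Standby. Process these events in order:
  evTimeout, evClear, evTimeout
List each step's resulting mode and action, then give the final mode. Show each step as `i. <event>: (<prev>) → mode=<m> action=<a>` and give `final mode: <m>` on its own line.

final mode: Dock

1. evTimeout: (Standby) → mode=Hold action=A_GRAB
2. evClear: (Hold) → mode=Retreat action=A_LIGHT
3. evTimeout: (Retreat) → mode=Dock action=A_GRAB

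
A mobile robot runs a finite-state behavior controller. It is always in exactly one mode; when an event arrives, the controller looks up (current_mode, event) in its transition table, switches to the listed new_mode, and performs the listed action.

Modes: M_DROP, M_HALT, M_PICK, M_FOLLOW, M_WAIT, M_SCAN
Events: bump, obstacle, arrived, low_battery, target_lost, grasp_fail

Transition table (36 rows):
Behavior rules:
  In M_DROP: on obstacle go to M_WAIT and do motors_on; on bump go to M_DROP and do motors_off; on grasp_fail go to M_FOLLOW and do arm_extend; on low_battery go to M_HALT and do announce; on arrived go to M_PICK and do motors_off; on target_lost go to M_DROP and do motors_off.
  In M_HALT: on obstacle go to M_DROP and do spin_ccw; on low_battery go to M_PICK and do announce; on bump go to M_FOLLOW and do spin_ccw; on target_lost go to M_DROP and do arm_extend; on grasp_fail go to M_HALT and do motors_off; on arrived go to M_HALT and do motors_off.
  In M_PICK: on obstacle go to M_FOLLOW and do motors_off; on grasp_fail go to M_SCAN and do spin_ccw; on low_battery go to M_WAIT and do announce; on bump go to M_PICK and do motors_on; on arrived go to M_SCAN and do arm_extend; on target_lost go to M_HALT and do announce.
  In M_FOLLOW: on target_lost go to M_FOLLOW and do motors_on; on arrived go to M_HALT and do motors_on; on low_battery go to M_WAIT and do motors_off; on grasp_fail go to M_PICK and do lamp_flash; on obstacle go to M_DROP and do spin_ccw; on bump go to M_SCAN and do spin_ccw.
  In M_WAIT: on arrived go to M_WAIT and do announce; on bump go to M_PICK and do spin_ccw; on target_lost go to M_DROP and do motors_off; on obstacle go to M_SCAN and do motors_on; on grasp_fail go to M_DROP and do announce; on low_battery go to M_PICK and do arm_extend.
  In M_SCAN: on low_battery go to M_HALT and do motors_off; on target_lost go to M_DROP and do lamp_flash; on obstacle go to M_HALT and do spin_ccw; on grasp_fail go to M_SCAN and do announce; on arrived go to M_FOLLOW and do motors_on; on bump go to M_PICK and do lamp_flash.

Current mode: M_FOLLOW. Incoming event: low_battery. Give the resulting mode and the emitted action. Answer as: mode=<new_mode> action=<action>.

mode=M_WAIT action=motors_off

current mode = M_FOLLOW; filter table to that mode:
  (M_FOLLOW, target_lost) → (M_FOLLOW, motors_on)
  (M_FOLLOW, arrived) → (M_HALT, motors_on)
  (M_FOLLOW, low_battery) → (M_WAIT, motors_off)  ← event matches
  (M_FOLLOW, grasp_fail) → (M_PICK, lamp_flash)
  (M_FOLLOW, obstacle) → (M_DROP, spin_ccw)
  (M_FOLLOW, bump) → (M_SCAN, spin_ccw)
event = low_battery selects (M_WAIT, motors_off)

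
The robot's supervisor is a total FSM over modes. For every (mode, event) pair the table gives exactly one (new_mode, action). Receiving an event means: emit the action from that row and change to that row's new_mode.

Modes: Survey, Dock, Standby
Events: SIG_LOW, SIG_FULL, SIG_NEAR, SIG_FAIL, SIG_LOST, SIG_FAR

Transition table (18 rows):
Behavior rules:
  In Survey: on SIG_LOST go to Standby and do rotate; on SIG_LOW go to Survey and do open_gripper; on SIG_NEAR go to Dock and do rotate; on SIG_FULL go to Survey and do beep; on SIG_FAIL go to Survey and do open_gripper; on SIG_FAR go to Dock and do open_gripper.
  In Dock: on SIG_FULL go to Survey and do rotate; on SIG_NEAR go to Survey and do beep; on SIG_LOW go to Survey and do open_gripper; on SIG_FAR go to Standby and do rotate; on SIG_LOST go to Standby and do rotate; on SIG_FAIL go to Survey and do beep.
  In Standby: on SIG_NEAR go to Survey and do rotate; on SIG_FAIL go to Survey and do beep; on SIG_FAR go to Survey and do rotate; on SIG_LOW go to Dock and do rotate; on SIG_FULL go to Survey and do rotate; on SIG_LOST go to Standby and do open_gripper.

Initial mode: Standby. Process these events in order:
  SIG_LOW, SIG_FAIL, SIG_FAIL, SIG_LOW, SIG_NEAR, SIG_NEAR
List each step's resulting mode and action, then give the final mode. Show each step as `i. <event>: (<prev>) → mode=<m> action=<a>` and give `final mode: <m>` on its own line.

final mode: Survey

1. SIG_LOW: (Standby) → mode=Dock action=rotate
2. SIG_FAIL: (Dock) → mode=Survey action=beep
3. SIG_FAIL: (Survey) → mode=Survey action=open_gripper
4. SIG_LOW: (Survey) → mode=Survey action=open_gripper
5. SIG_NEAR: (Survey) → mode=Dock action=rotate
6. SIG_NEAR: (Dock) → mode=Survey action=beep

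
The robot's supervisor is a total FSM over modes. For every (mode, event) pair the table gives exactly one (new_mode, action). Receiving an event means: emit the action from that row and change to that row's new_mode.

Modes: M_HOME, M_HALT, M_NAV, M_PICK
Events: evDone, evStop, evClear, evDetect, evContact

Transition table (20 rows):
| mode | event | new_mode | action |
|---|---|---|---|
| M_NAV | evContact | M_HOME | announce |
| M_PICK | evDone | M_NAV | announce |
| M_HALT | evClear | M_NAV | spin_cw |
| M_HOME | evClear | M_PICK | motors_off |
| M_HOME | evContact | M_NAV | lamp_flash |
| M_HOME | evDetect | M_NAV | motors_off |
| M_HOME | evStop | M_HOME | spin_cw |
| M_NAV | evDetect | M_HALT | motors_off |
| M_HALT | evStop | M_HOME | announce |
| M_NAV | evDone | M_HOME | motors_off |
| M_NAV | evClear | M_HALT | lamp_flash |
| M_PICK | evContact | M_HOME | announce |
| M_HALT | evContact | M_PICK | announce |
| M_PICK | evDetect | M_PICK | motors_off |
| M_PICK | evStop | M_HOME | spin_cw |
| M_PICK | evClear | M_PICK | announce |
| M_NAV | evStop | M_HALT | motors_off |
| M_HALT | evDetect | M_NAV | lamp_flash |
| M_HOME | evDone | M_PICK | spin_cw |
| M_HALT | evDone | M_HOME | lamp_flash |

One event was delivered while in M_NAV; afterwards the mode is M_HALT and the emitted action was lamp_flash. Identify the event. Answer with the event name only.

evClear

try evDone: (M_NAV, evDone) → (M_HOME, motors_off)
try evStop: (M_NAV, evStop) → (M_HALT, motors_off)
try evClear: (M_NAV, evClear) → (M_HALT, lamp_flash)  ← matches
try evDetect: (M_NAV, evDetect) → (M_HALT, motors_off)
try evContact: (M_NAV, evContact) → (M_HOME, announce)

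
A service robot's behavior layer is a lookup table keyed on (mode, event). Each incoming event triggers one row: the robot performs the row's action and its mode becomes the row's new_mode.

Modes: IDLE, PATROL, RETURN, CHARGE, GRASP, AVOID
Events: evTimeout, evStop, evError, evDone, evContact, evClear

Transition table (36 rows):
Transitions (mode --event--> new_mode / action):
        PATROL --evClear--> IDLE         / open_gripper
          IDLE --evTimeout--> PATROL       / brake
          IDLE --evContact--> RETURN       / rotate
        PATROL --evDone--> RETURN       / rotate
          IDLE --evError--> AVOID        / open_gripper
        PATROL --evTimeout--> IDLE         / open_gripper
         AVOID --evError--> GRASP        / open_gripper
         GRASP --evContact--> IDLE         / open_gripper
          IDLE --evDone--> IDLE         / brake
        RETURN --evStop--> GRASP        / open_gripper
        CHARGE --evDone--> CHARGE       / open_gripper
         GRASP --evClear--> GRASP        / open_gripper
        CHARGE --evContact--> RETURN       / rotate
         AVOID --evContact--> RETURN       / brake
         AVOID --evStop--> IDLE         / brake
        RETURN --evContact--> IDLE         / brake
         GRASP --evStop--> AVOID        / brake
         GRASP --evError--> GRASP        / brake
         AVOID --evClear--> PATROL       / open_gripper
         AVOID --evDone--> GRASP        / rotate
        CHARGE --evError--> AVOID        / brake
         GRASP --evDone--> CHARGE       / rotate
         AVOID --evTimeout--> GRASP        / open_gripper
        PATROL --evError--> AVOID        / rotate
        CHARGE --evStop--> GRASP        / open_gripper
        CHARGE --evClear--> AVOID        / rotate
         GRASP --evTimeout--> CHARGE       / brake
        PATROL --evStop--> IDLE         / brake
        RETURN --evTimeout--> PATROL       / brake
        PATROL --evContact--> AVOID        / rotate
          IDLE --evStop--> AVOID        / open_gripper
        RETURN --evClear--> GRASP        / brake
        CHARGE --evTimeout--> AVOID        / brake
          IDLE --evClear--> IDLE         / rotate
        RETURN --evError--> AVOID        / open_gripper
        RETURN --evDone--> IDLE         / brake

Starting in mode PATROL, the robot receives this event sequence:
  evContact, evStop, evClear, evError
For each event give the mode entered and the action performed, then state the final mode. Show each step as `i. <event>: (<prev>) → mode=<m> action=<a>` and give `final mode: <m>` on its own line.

final mode: AVOID

1. evContact: (PATROL) → mode=AVOID action=rotate
2. evStop: (AVOID) → mode=IDLE action=brake
3. evClear: (IDLE) → mode=IDLE action=rotate
4. evError: (IDLE) → mode=AVOID action=open_gripper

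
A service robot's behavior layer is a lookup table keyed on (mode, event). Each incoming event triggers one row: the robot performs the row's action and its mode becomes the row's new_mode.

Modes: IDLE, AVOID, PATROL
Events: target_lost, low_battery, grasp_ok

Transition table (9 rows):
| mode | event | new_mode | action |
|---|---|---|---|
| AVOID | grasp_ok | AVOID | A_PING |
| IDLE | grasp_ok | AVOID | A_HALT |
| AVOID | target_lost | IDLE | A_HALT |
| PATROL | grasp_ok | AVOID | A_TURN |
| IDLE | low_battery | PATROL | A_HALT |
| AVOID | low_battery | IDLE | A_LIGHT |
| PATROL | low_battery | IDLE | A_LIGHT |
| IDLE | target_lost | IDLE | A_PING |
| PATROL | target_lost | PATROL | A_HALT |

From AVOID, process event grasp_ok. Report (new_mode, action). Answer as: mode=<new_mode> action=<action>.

current mode = AVOID; filter table to that mode:
  (AVOID, grasp_ok) → (AVOID, A_PING)  ← event matches
  (AVOID, target_lost) → (IDLE, A_HALT)
  (AVOID, low_battery) → (IDLE, A_LIGHT)
event = grasp_ok selects (AVOID, A_PING)

mode=AVOID action=A_PING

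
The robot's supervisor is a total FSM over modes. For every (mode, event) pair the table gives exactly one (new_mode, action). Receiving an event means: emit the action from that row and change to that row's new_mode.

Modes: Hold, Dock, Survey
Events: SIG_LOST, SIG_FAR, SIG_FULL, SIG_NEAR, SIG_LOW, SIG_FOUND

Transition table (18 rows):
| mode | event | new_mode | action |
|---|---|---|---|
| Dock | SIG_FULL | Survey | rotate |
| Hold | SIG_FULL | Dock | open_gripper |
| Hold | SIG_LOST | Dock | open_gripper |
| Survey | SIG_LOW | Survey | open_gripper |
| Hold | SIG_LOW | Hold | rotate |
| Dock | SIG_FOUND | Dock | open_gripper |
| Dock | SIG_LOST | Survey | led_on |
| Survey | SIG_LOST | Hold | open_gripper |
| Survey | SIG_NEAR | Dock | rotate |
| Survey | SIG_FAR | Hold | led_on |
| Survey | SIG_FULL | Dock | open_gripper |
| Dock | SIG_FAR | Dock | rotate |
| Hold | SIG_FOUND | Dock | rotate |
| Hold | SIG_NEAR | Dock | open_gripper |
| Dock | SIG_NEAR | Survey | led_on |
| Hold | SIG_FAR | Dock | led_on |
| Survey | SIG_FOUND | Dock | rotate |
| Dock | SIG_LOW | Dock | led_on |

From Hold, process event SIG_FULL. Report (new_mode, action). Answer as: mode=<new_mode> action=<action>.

mode=Dock action=open_gripper

current mode = Hold; filter table to that mode:
  (Hold, SIG_FULL) → (Dock, open_gripper)  ← event matches
  (Hold, SIG_LOST) → (Dock, open_gripper)
  (Hold, SIG_LOW) → (Hold, rotate)
  (Hold, SIG_FOUND) → (Dock, rotate)
  (Hold, SIG_NEAR) → (Dock, open_gripper)
  (Hold, SIG_FAR) → (Dock, led_on)
event = SIG_FULL selects (Dock, open_gripper)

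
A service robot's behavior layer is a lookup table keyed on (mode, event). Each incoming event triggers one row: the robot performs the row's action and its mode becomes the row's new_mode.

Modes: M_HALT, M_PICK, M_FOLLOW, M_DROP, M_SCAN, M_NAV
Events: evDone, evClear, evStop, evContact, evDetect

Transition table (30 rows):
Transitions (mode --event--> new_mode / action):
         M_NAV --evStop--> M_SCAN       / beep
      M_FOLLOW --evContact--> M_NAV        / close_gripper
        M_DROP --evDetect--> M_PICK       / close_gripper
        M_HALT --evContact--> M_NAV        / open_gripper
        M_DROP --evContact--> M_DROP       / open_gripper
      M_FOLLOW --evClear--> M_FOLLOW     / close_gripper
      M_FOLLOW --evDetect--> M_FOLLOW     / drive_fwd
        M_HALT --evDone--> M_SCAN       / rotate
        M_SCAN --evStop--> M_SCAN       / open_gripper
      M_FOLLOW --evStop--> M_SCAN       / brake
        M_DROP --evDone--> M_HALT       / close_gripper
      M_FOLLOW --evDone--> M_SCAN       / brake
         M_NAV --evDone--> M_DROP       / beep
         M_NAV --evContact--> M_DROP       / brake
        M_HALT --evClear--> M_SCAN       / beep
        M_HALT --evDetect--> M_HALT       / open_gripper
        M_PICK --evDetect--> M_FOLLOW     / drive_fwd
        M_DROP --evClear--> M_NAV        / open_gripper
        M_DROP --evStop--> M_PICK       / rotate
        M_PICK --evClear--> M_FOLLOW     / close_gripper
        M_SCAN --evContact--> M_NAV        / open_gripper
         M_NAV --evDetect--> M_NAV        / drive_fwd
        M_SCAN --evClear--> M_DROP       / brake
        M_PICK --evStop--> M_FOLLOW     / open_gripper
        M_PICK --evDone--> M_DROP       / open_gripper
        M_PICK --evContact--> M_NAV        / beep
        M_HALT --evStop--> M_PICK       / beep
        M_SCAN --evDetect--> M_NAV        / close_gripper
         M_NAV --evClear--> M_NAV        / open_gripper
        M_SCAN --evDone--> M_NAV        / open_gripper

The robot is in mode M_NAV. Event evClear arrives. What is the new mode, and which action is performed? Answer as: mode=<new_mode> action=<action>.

mode=M_NAV action=open_gripper

current mode = M_NAV; filter table to that mode:
  (M_NAV, evStop) → (M_SCAN, beep)
  (M_NAV, evDone) → (M_DROP, beep)
  (M_NAV, evContact) → (M_DROP, brake)
  (M_NAV, evDetect) → (M_NAV, drive_fwd)
  (M_NAV, evClear) → (M_NAV, open_gripper)  ← event matches
event = evClear selects (M_NAV, open_gripper)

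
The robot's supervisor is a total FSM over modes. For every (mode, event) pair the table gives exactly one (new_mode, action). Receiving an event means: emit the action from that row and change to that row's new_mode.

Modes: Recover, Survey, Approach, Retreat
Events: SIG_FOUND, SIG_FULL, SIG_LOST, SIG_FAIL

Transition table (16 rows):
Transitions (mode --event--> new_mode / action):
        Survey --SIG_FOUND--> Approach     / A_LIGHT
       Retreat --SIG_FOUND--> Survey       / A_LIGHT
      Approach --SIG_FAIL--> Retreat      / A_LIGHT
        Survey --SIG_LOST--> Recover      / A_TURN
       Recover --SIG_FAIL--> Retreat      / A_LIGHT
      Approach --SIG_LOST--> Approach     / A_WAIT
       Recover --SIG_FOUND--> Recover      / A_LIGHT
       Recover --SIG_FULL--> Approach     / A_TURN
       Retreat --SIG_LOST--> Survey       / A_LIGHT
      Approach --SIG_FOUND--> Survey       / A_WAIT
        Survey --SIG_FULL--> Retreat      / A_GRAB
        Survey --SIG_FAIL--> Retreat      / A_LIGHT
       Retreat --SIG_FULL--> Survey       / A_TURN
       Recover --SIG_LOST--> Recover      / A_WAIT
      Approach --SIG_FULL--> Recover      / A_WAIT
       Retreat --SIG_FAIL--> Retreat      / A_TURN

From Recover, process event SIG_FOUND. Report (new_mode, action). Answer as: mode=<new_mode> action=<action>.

mode=Recover action=A_LIGHT

current mode = Recover; filter table to that mode:
  (Recover, SIG_FAIL) → (Retreat, A_LIGHT)
  (Recover, SIG_FOUND) → (Recover, A_LIGHT)  ← event matches
  (Recover, SIG_FULL) → (Approach, A_TURN)
  (Recover, SIG_LOST) → (Recover, A_WAIT)
event = SIG_FOUND selects (Recover, A_LIGHT)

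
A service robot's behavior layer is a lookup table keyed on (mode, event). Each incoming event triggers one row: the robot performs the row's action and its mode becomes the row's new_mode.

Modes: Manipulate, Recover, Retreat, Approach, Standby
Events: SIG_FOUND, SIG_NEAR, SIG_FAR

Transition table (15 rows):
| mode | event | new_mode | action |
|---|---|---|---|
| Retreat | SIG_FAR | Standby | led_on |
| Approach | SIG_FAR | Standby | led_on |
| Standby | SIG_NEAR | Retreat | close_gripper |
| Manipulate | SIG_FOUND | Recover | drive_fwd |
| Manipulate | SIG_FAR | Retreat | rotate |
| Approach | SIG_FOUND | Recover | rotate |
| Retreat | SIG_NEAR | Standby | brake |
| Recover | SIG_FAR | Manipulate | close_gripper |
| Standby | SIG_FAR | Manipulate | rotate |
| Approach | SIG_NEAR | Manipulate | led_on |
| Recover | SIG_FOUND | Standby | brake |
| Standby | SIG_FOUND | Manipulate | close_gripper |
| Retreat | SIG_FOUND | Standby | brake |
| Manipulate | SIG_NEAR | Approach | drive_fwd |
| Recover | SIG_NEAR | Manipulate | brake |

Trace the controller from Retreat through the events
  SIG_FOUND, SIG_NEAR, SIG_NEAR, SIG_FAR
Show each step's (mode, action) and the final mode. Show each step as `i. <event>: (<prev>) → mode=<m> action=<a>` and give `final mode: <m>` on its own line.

final mode: Manipulate

1. SIG_FOUND: (Retreat) → mode=Standby action=brake
2. SIG_NEAR: (Standby) → mode=Retreat action=close_gripper
3. SIG_NEAR: (Retreat) → mode=Standby action=brake
4. SIG_FAR: (Standby) → mode=Manipulate action=rotate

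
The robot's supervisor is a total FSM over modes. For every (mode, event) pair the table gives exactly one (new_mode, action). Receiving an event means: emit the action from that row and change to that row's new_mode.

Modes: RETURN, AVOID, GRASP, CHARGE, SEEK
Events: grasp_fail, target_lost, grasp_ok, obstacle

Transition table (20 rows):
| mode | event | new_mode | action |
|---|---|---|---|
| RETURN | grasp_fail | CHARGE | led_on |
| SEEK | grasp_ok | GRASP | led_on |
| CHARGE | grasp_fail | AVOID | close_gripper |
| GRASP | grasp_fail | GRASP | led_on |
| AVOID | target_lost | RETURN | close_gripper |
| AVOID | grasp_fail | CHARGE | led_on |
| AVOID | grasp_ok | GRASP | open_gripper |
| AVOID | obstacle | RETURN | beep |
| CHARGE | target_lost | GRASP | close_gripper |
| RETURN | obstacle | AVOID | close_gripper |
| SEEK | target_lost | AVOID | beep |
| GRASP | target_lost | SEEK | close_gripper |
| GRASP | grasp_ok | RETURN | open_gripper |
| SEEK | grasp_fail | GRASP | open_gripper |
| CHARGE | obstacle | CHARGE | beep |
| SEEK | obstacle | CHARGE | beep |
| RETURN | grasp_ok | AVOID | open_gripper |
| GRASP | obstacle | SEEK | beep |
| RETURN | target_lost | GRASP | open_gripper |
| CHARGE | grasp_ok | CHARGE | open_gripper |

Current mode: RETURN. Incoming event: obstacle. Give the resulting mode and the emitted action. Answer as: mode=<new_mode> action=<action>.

current mode = RETURN; filter table to that mode:
  (RETURN, grasp_fail) → (CHARGE, led_on)
  (RETURN, obstacle) → (AVOID, close_gripper)  ← event matches
  (RETURN, grasp_ok) → (AVOID, open_gripper)
  (RETURN, target_lost) → (GRASP, open_gripper)
event = obstacle selects (AVOID, close_gripper)

mode=AVOID action=close_gripper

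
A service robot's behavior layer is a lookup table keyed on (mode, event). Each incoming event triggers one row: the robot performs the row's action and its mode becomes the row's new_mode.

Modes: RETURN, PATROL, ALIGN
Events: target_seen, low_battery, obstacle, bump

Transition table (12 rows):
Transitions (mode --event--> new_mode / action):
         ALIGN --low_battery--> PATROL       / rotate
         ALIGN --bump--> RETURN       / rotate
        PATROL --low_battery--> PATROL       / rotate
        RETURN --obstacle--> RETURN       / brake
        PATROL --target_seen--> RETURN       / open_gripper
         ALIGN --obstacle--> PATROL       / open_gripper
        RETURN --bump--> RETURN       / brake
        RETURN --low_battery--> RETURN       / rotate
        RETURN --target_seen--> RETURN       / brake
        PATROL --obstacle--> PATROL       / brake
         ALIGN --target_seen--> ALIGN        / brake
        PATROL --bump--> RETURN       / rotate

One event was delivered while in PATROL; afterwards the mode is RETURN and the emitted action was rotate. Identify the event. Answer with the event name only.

bump

try target_seen: (PATROL, target_seen) → (RETURN, open_gripper)
try low_battery: (PATROL, low_battery) → (PATROL, rotate)
try obstacle: (PATROL, obstacle) → (PATROL, brake)
try bump: (PATROL, bump) → (RETURN, rotate)  ← matches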